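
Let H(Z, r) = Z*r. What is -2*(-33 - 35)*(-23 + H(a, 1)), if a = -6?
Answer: -3944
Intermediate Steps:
-2*(-33 - 35)*(-23 + H(a, 1)) = -2*(-33 - 35)*(-23 - 6*1) = -(-136)*(-23 - 6) = -(-136)*(-29) = -2*1972 = -3944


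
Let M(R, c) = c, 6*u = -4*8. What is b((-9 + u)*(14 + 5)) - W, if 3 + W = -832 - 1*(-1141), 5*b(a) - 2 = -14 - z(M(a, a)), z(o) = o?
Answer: -3809/15 ≈ -253.93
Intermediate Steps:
u = -16/3 (u = (-4*8)/6 = (1/6)*(-32) = -16/3 ≈ -5.3333)
b(a) = -12/5 - a/5 (b(a) = 2/5 + (-14 - a)/5 = 2/5 + (-14/5 - a/5) = -12/5 - a/5)
W = 306 (W = -3 + (-832 - 1*(-1141)) = -3 + (-832 + 1141) = -3 + 309 = 306)
b((-9 + u)*(14 + 5)) - W = (-12/5 - (-9 - 16/3)*(14 + 5)/5) - 1*306 = (-12/5 - (-43)*19/15) - 306 = (-12/5 - 1/5*(-817/3)) - 306 = (-12/5 + 817/15) - 306 = 781/15 - 306 = -3809/15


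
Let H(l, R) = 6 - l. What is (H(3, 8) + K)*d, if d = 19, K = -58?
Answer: -1045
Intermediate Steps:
(H(3, 8) + K)*d = ((6 - 1*3) - 58)*19 = ((6 - 3) - 58)*19 = (3 - 58)*19 = -55*19 = -1045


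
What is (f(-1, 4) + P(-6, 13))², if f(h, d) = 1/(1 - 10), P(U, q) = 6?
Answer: 2809/81 ≈ 34.679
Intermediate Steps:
f(h, d) = -⅑ (f(h, d) = 1/(-9) = -⅑)
(f(-1, 4) + P(-6, 13))² = (-⅑ + 6)² = (53/9)² = 2809/81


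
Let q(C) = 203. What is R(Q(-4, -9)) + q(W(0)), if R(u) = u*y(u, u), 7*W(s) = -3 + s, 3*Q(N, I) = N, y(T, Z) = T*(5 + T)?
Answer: 5657/27 ≈ 209.52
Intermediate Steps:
Q(N, I) = N/3
W(s) = -3/7 + s/7 (W(s) = (-3 + s)/7 = -3/7 + s/7)
R(u) = u**2*(5 + u) (R(u) = u*(u*(5 + u)) = u**2*(5 + u))
R(Q(-4, -9)) + q(W(0)) = ((1/3)*(-4))**2*(5 + (1/3)*(-4)) + 203 = (-4/3)**2*(5 - 4/3) + 203 = (16/9)*(11/3) + 203 = 176/27 + 203 = 5657/27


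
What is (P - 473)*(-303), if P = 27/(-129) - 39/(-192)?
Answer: 394419039/2752 ≈ 1.4332e+5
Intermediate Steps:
P = -17/2752 (P = 27*(-1/129) - 39*(-1/192) = -9/43 + 13/64 = -17/2752 ≈ -0.0061773)
(P - 473)*(-303) = (-17/2752 - 473)*(-303) = -1301713/2752*(-303) = 394419039/2752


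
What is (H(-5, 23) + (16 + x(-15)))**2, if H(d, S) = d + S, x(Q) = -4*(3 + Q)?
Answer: 6724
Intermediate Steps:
x(Q) = -12 - 4*Q
H(d, S) = S + d
(H(-5, 23) + (16 + x(-15)))**2 = ((23 - 5) + (16 + (-12 - 4*(-15))))**2 = (18 + (16 + (-12 + 60)))**2 = (18 + (16 + 48))**2 = (18 + 64)**2 = 82**2 = 6724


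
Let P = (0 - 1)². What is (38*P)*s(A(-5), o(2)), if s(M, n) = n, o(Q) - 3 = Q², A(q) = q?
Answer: 266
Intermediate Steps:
P = 1 (P = (-1)² = 1)
o(Q) = 3 + Q²
(38*P)*s(A(-5), o(2)) = (38*1)*(3 + 2²) = 38*(3 + 4) = 38*7 = 266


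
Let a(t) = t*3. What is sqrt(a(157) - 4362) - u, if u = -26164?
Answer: 26164 + I*sqrt(3891) ≈ 26164.0 + 62.378*I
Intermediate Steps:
a(t) = 3*t
sqrt(a(157) - 4362) - u = sqrt(3*157 - 4362) - 1*(-26164) = sqrt(471 - 4362) + 26164 = sqrt(-3891) + 26164 = I*sqrt(3891) + 26164 = 26164 + I*sqrt(3891)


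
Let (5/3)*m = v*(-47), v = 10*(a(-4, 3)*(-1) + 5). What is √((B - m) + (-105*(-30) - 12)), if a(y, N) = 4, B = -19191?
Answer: I*√15771 ≈ 125.58*I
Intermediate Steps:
v = 10 (v = 10*(4*(-1) + 5) = 10*(-4 + 5) = 10*1 = 10)
m = -282 (m = 3*(10*(-47))/5 = (⅗)*(-470) = -282)
√((B - m) + (-105*(-30) - 12)) = √((-19191 - 1*(-282)) + (-105*(-30) - 12)) = √((-19191 + 282) + (3150 - 12)) = √(-18909 + 3138) = √(-15771) = I*√15771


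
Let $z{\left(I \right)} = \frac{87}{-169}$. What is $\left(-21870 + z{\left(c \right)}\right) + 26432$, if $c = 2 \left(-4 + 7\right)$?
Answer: $\frac{770891}{169} \approx 4561.5$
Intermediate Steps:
$c = 6$ ($c = 2 \cdot 3 = 6$)
$z{\left(I \right)} = - \frac{87}{169}$ ($z{\left(I \right)} = 87 \left(- \frac{1}{169}\right) = - \frac{87}{169}$)
$\left(-21870 + z{\left(c \right)}\right) + 26432 = \left(-21870 - \frac{87}{169}\right) + 26432 = - \frac{3696117}{169} + 26432 = \frac{770891}{169}$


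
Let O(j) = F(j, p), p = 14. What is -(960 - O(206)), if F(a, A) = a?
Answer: -754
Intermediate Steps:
O(j) = j
-(960 - O(206)) = -(960 - 1*206) = -(960 - 206) = -1*754 = -754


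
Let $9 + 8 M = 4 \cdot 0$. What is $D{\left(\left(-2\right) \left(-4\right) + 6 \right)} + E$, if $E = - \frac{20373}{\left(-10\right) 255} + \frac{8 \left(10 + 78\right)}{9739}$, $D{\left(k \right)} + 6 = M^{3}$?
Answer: $\frac{1351778869}{2119206400} \approx 0.63787$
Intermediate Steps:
$M = - \frac{9}{8}$ ($M = - \frac{9}{8} + \frac{4 \cdot 0}{8} = - \frac{9}{8} + \frac{1}{8} \cdot 0 = - \frac{9}{8} + 0 = - \frac{9}{8} \approx -1.125$)
$D{\left(k \right)} = - \frac{3801}{512}$ ($D{\left(k \right)} = -6 + \left(- \frac{9}{8}\right)^{3} = -6 - \frac{729}{512} = - \frac{3801}{512}$)
$E = \frac{66735949}{8278150}$ ($E = - \frac{20373}{-2550} + 8 \cdot 88 \cdot \frac{1}{9739} = \left(-20373\right) \left(- \frac{1}{2550}\right) + 704 \cdot \frac{1}{9739} = \frac{6791}{850} + \frac{704}{9739} = \frac{66735949}{8278150} \approx 8.0617$)
$D{\left(\left(-2\right) \left(-4\right) + 6 \right)} + E = - \frac{3801}{512} + \frac{66735949}{8278150} = \frac{1351778869}{2119206400}$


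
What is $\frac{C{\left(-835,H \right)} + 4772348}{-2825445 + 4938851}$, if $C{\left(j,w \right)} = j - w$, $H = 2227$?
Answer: $\frac{2384643}{1056703} \approx 2.2567$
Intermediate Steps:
$\frac{C{\left(-835,H \right)} + 4772348}{-2825445 + 4938851} = \frac{\left(-835 - 2227\right) + 4772348}{-2825445 + 4938851} = \frac{\left(-835 - 2227\right) + 4772348}{2113406} = \left(-3062 + 4772348\right) \frac{1}{2113406} = 4769286 \cdot \frac{1}{2113406} = \frac{2384643}{1056703}$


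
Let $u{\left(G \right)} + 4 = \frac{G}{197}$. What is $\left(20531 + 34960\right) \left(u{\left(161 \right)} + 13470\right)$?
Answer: $\frac{147215569833}{197} \approx 7.4729 \cdot 10^{8}$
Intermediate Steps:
$u{\left(G \right)} = -4 + \frac{G}{197}$
$\left(20531 + 34960\right) \left(u{\left(161 \right)} + 13470\right) = \left(20531 + 34960\right) \left(\left(-4 + \frac{1}{197} \cdot 161\right) + 13470\right) = 55491 \left(\left(-4 + \frac{161}{197}\right) + 13470\right) = 55491 \left(- \frac{627}{197} + 13470\right) = 55491 \cdot \frac{2652963}{197} = \frac{147215569833}{197}$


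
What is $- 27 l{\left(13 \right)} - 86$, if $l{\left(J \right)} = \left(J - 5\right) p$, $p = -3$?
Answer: $562$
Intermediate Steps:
$l{\left(J \right)} = 15 - 3 J$ ($l{\left(J \right)} = \left(J - 5\right) \left(-3\right) = \left(-5 + J\right) \left(-3\right) = 15 - 3 J$)
$- 27 l{\left(13 \right)} - 86 = - 27 \left(15 - 39\right) - 86 = \left(-27\right) \left(-24\right) - 86 = 648 - 86 = 562$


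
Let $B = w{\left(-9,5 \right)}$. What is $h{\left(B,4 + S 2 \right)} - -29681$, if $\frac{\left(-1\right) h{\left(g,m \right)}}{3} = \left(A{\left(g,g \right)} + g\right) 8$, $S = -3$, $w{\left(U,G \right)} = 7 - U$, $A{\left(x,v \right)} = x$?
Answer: $28913$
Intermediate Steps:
$B = 16$ ($B = 7 - -9 = 7 + 9 = 16$)
$h{\left(g,m \right)} = - 48 g$ ($h{\left(g,m \right)} = - 3 \left(g + g\right) 8 = - 3 \cdot 2 g 8 = - 3 \cdot 16 g = - 48 g$)
$h{\left(B,4 + S 2 \right)} - -29681 = \left(-48\right) 16 - -29681 = -768 + 29681 = 28913$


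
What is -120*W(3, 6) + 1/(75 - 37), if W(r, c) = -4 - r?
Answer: 31921/38 ≈ 840.03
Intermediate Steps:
-120*W(3, 6) + 1/(75 - 37) = -120*(-4 - 1*3) + 1/(75 - 37) = -120*(-4 - 3) + 1/38 = -120*(-7) + 1/38 = 840 + 1/38 = 31921/38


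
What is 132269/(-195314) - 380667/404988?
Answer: -21319492035/13183304372 ≈ -1.6172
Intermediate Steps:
132269/(-195314) - 380667/404988 = 132269*(-1/195314) - 380667*1/404988 = -132269/195314 - 126889/134996 = -21319492035/13183304372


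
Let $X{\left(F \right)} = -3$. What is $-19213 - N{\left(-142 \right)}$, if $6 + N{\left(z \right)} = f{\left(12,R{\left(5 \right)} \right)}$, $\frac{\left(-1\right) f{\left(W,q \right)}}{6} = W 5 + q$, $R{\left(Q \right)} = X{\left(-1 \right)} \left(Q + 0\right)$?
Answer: $-18937$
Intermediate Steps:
$R{\left(Q \right)} = - 3 Q$ ($R{\left(Q \right)} = - 3 \left(Q + 0\right) = - 3 Q$)
$f{\left(W,q \right)} = - 30 W - 6 q$ ($f{\left(W,q \right)} = - 6 \left(W 5 + q\right) = - 6 \left(5 W + q\right) = - 6 \left(q + 5 W\right) = - 30 W - 6 q$)
$N{\left(z \right)} = -276$ ($N{\left(z \right)} = -6 - \left(360 + 6 \left(\left(-3\right) 5\right)\right) = -6 - 270 = -276$)
$-19213 - N{\left(-142 \right)} = -19213 - -276 = -19213 + 276 = -18937$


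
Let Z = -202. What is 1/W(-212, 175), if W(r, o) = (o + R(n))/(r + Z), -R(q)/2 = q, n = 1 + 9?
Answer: -414/155 ≈ -2.6710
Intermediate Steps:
n = 10
R(q) = -2*q
W(r, o) = (-20 + o)/(-202 + r) (W(r, o) = (o - 2*10)/(r - 202) = (o - 20)/(-202 + r) = (-20 + o)/(-202 + r))
1/W(-212, 175) = 1/((-20 + 175)/(-202 - 212)) = 1/(155/(-414)) = 1/(-1/414*155) = 1/(-155/414) = -414/155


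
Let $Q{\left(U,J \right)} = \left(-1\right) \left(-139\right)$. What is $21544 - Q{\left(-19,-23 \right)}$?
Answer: $21405$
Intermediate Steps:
$Q{\left(U,J \right)} = 139$
$21544 - Q{\left(-19,-23 \right)} = 21544 - 139 = 21405$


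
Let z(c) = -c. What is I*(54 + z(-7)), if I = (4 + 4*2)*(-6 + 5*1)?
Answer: -732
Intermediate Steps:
I = -12 (I = (4 + 8)*(-6 + 5) = 12*(-1) = -12)
I*(54 + z(-7)) = -12*(54 - 1*(-7)) = -12*(54 + 7) = -12*61 = -732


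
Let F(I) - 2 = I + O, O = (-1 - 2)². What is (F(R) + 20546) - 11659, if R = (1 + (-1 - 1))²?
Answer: 8899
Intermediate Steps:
R = 1 (R = (1 - 2)² = (-1)² = 1)
O = 9 (O = (-3)² = 9)
F(I) = 11 + I (F(I) = 2 + (I + 9) = 2 + (9 + I) = 11 + I)
(F(R) + 20546) - 11659 = ((11 + 1) + 20546) - 11659 = (12 + 20546) - 11659 = 20558 - 11659 = 8899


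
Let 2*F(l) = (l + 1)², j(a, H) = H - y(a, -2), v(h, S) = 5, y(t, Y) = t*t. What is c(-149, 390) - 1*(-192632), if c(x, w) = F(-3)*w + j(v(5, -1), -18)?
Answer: 193369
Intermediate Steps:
y(t, Y) = t²
j(a, H) = H - a²
F(l) = (1 + l)²/2 (F(l) = (l + 1)²/2 = (1 + l)²/2)
c(x, w) = -43 + 2*w (c(x, w) = ((1 - 3)²/2)*w + (-18 - 1*5²) = ((½)*(-2)²)*w + (-18 - 1*25) = ((½)*4)*w + (-18 - 25) = 2*w - 43 = -43 + 2*w)
c(-149, 390) - 1*(-192632) = (-43 + 2*390) - 1*(-192632) = (-43 + 780) + 192632 = 737 + 192632 = 193369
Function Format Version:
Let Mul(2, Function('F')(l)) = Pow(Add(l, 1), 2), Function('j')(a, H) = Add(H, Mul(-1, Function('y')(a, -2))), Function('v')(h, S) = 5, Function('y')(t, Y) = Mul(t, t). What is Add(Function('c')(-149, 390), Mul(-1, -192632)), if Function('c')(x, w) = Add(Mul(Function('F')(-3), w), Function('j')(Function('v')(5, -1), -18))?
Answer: 193369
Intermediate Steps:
Function('y')(t, Y) = Pow(t, 2)
Function('j')(a, H) = Add(H, Mul(-1, Pow(a, 2)))
Function('F')(l) = Mul(Rational(1, 2), Pow(Add(1, l), 2)) (Function('F')(l) = Mul(Rational(1, 2), Pow(Add(l, 1), 2)) = Mul(Rational(1, 2), Pow(Add(1, l), 2)))
Function('c')(x, w) = Add(-43, Mul(2, w)) (Function('c')(x, w) = Add(Mul(Mul(Rational(1, 2), Pow(Add(1, -3), 2)), w), Add(-18, Mul(-1, Pow(5, 2)))) = Add(Mul(Mul(Rational(1, 2), Pow(-2, 2)), w), Add(-18, Mul(-1, 25))) = Add(Mul(Mul(Rational(1, 2), 4), w), Add(-18, -25)) = Add(Mul(2, w), -43) = Add(-43, Mul(2, w)))
Add(Function('c')(-149, 390), Mul(-1, -192632)) = Add(Add(-43, Mul(2, 390)), Mul(-1, -192632)) = Add(Add(-43, 780), 192632) = Add(737, 192632) = 193369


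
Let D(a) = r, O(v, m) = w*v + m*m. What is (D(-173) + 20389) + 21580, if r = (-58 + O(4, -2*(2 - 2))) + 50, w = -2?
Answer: 41953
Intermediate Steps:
O(v, m) = m² - 2*v (O(v, m) = -2*v + m*m = -2*v + m² = m² - 2*v)
r = -16 (r = (-58 + ((-2*(2 - 2))² - 2*4)) + 50 = (-58 + ((-2*0)² - 8)) + 50 = (-58 + (0² - 8)) + 50 = (-58 + (0 - 8)) + 50 = (-58 - 8) + 50 = -66 + 50 = -16)
D(a) = -16
(D(-173) + 20389) + 21580 = (-16 + 20389) + 21580 = 20373 + 21580 = 41953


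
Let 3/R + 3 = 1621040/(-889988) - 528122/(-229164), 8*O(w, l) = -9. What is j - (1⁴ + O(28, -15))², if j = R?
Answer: -43885329341/36341337920 ≈ -1.2076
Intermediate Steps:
O(w, l) = -9/8 (O(w, l) = (⅛)*(-9) = -9/8)
R = -676835874/567833405 (R = 3/(-3 + (1621040/(-889988) - 528122/(-229164))) = 3/(-3 + (1621040*(-1/889988) - 528122*(-1/229164))) = 3/(-3 + (-405260/222497 + 264061/114582)) = 3/(-3 + 109002469/225611958) = 3/(-567833405/225611958) = 3*(-225611958/567833405) = -676835874/567833405 ≈ -1.1920)
j = -676835874/567833405 ≈ -1.1920
j - (1⁴ + O(28, -15))² = -676835874/567833405 - (1⁴ - 9/8)² = -676835874/567833405 - (1 - 9/8)² = -676835874/567833405 - (-⅛)² = -676835874/567833405 - 1*1/64 = -676835874/567833405 - 1/64 = -43885329341/36341337920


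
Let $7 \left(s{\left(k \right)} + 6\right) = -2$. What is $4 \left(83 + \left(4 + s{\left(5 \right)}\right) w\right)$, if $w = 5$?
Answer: $\frac{2004}{7} \approx 286.29$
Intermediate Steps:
$s{\left(k \right)} = - \frac{44}{7}$ ($s{\left(k \right)} = -6 + \frac{1}{7} \left(-2\right) = -6 - \frac{2}{7} = - \frac{44}{7}$)
$4 \left(83 + \left(4 + s{\left(5 \right)}\right) w\right) = 4 \left(83 + \left(4 - \frac{44}{7}\right) 5\right) = 4 \left(83 - \frac{80}{7}\right) = 4 \cdot \frac{501}{7} = \frac{2004}{7}$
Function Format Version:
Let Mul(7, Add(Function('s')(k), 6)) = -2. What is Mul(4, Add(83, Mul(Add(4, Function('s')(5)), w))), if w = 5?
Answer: Rational(2004, 7) ≈ 286.29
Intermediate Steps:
Function('s')(k) = Rational(-44, 7) (Function('s')(k) = Add(-6, Mul(Rational(1, 7), -2)) = Add(-6, Rational(-2, 7)) = Rational(-44, 7))
Mul(4, Add(83, Mul(Add(4, Function('s')(5)), w))) = Mul(4, Add(83, Mul(Add(4, Rational(-44, 7)), 5))) = Mul(4, Add(83, Mul(Rational(-16, 7), 5))) = Mul(4, Add(83, Rational(-80, 7))) = Mul(4, Rational(501, 7)) = Rational(2004, 7)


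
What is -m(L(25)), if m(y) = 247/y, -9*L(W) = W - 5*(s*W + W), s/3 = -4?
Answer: 2223/1400 ≈ 1.5879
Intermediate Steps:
s = -12 (s = 3*(-4) = -12)
L(W) = -56*W/9 (L(W) = -(W - 5*(-12*W + W))/9 = -(W - (-55)*W)/9 = -(W + 55*W)/9 = -56*W/9)
-m(L(25)) = -247/((-56/9*25)) = -247/(-1400/9) = -247*(-9)/1400 = -1*(-2223/1400) = 2223/1400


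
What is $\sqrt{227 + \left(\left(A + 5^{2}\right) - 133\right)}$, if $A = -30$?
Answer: $\sqrt{89} \approx 9.434$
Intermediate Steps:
$\sqrt{227 + \left(\left(A + 5^{2}\right) - 133\right)} = \sqrt{227 - \left(163 - 25\right)} = \sqrt{227 + \left(\left(-30 + 25\right) - 133\right)} = \sqrt{227 - 138} = \sqrt{89}$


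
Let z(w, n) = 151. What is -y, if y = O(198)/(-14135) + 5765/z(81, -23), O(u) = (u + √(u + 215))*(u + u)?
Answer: -6331697/194035 + 36*√413/1285 ≈ -32.062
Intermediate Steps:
O(u) = 2*u*(u + √(215 + u)) (O(u) = (u + √(215 + u))*(2*u) = 2*u*(u + √(215 + u)))
y = 6331697/194035 - 36*√413/1285 (y = (2*198*(198 + √(215 + 198)))/(-14135) + 5765/151 = (2*198*(198 + √413))*(-1/14135) + 5765*(1/151) = (78408 + 396*√413)*(-1/14135) + 5765/151 = (-7128/1285 - 36*√413/1285) + 5765/151 = 6331697/194035 - 36*√413/1285 ≈ 32.062)
-y = -(6331697/194035 - 36*√413/1285) = -6331697/194035 + 36*√413/1285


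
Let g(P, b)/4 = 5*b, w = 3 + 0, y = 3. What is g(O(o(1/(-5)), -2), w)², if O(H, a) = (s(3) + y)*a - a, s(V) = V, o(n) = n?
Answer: 3600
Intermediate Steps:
w = 3
O(H, a) = 5*a (O(H, a) = (3 + 3)*a - a = 6*a - a = 5*a)
g(P, b) = 20*b (g(P, b) = 4*(5*b) = 20*b)
g(O(o(1/(-5)), -2), w)² = (20*3)² = 60² = 3600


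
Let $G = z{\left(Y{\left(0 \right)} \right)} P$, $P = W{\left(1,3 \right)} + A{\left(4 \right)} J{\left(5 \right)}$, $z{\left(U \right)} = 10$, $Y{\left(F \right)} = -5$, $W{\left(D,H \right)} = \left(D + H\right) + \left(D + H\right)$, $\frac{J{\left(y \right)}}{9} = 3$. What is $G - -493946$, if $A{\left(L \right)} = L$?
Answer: $495106$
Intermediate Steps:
$J{\left(y \right)} = 27$ ($J{\left(y \right)} = 9 \cdot 3 = 27$)
$W{\left(D,H \right)} = 2 D + 2 H$
$P = 116$ ($P = \left(2 \cdot 1 + 2 \cdot 3\right) + 4 \cdot 27 = \left(2 + 6\right) + 108 = 8 + 108 = 116$)
$G = 1160$ ($G = 10 \cdot 116 = 1160$)
$G - -493946 = 1160 - -493946 = 1160 + 493946 = 495106$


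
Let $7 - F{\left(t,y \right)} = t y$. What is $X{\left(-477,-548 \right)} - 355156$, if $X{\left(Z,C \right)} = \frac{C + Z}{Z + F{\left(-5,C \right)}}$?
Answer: $- \frac{228009947}{642} \approx -3.5516 \cdot 10^{5}$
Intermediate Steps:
$F{\left(t,y \right)} = 7 - t y$
$X{\left(Z,C \right)} = \frac{C + Z}{7 + Z + 5 C}$ ($X{\left(Z,C \right)} = \frac{C + Z}{Z + \left(7 - - 5 C\right)} = \frac{C + Z}{Z + \left(7 + 5 C\right)} = \frac{C + Z}{7 + Z + 5 C}$)
$X{\left(-477,-548 \right)} - 355156 = \frac{-548 - 477}{7 - 477 + 5 \left(-548\right)} - 355156 = \frac{1}{7 - 477 - 2740} \left(-1025\right) - 355156 = \frac{1}{-3210} \left(-1025\right) - 355156 = \left(- \frac{1}{3210}\right) \left(-1025\right) - 355156 = \frac{205}{642} - 355156 = - \frac{228009947}{642}$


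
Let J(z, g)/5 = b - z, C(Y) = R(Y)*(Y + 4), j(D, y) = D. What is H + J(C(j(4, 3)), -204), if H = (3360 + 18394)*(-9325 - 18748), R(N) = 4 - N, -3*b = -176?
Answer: -1832099246/3 ≈ -6.1070e+8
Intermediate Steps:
b = 176/3 (b = -⅓*(-176) = 176/3 ≈ 58.667)
C(Y) = (4 + Y)*(4 - Y) (C(Y) = (4 - Y)*(Y + 4) = (4 - Y)*(4 + Y) = (4 + Y)*(4 - Y))
J(z, g) = 880/3 - 5*z (J(z, g) = 5*(176/3 - z) = 880/3 - 5*z)
H = -610700042 (H = 21754*(-28073) = -610700042)
H + J(C(j(4, 3)), -204) = -610700042 + (880/3 - 5*(16 - 1*4²)) = -610700042 + (880/3 - 5*(16 - 1*16)) = -610700042 + (880/3 - 5*(16 - 16)) = -610700042 + (880/3 - 5*0) = -610700042 + (880/3 + 0) = -610700042 + 880/3 = -1832099246/3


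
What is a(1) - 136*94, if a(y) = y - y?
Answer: -12784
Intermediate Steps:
a(y) = 0
a(1) - 136*94 = 0 - 136*94 = 0 - 12784 = -12784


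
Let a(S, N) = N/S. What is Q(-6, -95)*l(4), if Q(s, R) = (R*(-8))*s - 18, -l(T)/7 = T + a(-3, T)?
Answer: 85456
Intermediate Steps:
l(T) = -14*T/3 (l(T) = -7*(T + T/(-3)) = -7*(T + T*(-1/3)) = -7*(T - T/3) = -14*T/3)
Q(s, R) = -18 - 8*R*s (Q(s, R) = (-8*R)*s - 18 = -8*R*s - 18 = -18 - 8*R*s)
Q(-6, -95)*l(4) = (-18 - 8*(-95)*(-6))*(-14/3*4) = (-18 - 4560)*(-56/3) = -4578*(-56/3) = 85456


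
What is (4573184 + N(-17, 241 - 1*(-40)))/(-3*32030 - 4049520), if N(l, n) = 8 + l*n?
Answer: -304561/276374 ≈ -1.1020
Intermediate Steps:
(4573184 + N(-17, 241 - 1*(-40)))/(-3*32030 - 4049520) = (4573184 + (8 - 17*(241 - 1*(-40))))/(-3*32030 - 4049520) = (4573184 + (8 - 17*(241 + 40)))/(-96090 - 4049520) = (4573184 + (8 - 17*281))/(-4145610) = (4573184 + (8 - 4777))*(-1/4145610) = (4573184 - 4769)*(-1/4145610) = 4568415*(-1/4145610) = -304561/276374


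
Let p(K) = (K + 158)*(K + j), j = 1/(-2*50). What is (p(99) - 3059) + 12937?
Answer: 3531843/100 ≈ 35318.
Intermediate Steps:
j = -1/100 (j = 1/(-100) = -1/100 ≈ -0.010000)
p(K) = (158 + K)*(-1/100 + K) (p(K) = (K + 158)*(K - 1/100) = (158 + K)*(-1/100 + K))
(p(99) - 3059) + 12937 = ((-79/50 + 99² + (15799/100)*99) - 3059) + 12937 = ((-79/50 + 9801 + 1564101/100) - 3059) + 12937 = (2544043/100 - 3059) + 12937 = 2238143/100 + 12937 = 3531843/100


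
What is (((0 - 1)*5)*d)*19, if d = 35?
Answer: -3325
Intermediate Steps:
(((0 - 1)*5)*d)*19 = (((0 - 1)*5)*35)*19 = (-1*5*35)*19 = -5*35*19 = -175*19 = -3325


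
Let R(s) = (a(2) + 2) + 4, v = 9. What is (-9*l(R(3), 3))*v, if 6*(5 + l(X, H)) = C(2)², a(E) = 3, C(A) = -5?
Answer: 135/2 ≈ 67.500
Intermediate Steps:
R(s) = 9 (R(s) = (3 + 2) + 4 = 5 + 4 = 9)
l(X, H) = -⅚ (l(X, H) = -5 + (⅙)*(-5)² = -5 + (⅙)*25 = -5 + 25/6 = -⅚)
(-9*l(R(3), 3))*v = -9*(-⅚)*9 = (15/2)*9 = 135/2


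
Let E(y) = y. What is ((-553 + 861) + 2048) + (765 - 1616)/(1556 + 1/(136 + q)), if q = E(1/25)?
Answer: 12465012985/5291981 ≈ 2355.5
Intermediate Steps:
q = 1/25 ≈ 0.040000
((-553 + 861) + 2048) + (765 - 1616)/(1556 + 1/(136 + q)) = ((-553 + 861) + 2048) + (765 - 1616)/(1556 + 1/(136 + 1/25)) = (308 + 2048) - 851/(1556 + 1/(3401/25)) = 2356 - 851/(1556 + 25/3401) = 2356 - 851/5291981/3401 = 2356 - 851*3401/5291981 = 2356 - 2894251/5291981 = 12465012985/5291981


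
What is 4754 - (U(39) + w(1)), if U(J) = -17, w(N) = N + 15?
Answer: 4755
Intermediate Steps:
w(N) = 15 + N
4754 - (U(39) + w(1)) = 4754 - (-17 + (15 + 1)) = 4754 - (-17 + 16) = 4754 - 1*(-1) = 4754 + 1 = 4755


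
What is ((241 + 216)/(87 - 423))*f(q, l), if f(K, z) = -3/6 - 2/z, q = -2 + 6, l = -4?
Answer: 0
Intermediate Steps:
q = 4
f(K, z) = -½ - 2/z (f(K, z) = -3*⅙ - 2/z = -½ - 2/z)
((241 + 216)/(87 - 423))*f(q, l) = ((241 + 216)/(87 - 423))*((½)*(-4 - 1*(-4))/(-4)) = (457/(-336))*((½)*(-¼)*(-4 + 4)) = (457*(-1/336))*((½)*(-¼)*0) = -457/336*0 = 0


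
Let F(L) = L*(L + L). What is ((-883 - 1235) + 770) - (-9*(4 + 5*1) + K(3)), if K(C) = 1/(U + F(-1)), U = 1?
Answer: -3802/3 ≈ -1267.3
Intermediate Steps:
F(L) = 2*L² (F(L) = L*(2*L) = 2*L²)
K(C) = ⅓ (K(C) = 1/(1 + 2*(-1)²) = 1/(1 + 2*1) = 1/(1 + 2) = 1/3 = ⅓)
((-883 - 1235) + 770) - (-9*(4 + 5*1) + K(3)) = ((-883 - 1235) + 770) - (-9*(4 + 5*1) + ⅓) = (-2118 + 770) - (-9*(4 + 5) + ⅓) = -1348 - (-9*9 + ⅓) = -1348 - (-81 + ⅓) = -1348 - 1*(-242/3) = -1348 + 242/3 = -3802/3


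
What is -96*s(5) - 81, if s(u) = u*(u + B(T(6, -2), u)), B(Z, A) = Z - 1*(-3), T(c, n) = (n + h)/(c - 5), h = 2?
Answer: -3921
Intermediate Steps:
T(c, n) = (2 + n)/(-5 + c) (T(c, n) = (n + 2)/(c - 5) = (2 + n)/(-5 + c))
B(Z, A) = 3 + Z (B(Z, A) = Z + 3 = 3 + Z)
s(u) = u*(3 + u) (s(u) = u*(u + (3 + (2 - 2)/(-5 + 6))) = u*(u + (3 + 0/1)) = u*(u + (3 + 1*0)) = u*(u + (3 + 0)) = u*(u + 3) = u*(3 + u))
-96*s(5) - 81 = -480*(3 + 5) - 81 = -480*8 - 81 = -96*40 - 81 = -3840 - 81 = -3921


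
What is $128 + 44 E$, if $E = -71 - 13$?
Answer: $-3568$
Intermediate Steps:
$E = -84$ ($E = -71 - 13 = -84$)
$128 + 44 E = 128 + 44 \left(-84\right) = 128 - 3696 = -3568$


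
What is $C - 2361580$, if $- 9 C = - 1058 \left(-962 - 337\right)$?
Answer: $- \frac{7542854}{3} \approx -2.5143 \cdot 10^{6}$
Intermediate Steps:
$C = - \frac{458114}{3}$ ($C = - \frac{\left(-1058\right) \left(-962 - 337\right)}{9} = - \frac{\left(-1058\right) \left(-1299\right)}{9} = \left(- \frac{1}{9}\right) 1374342 = - \frac{458114}{3} \approx -1.527 \cdot 10^{5}$)
$C - 2361580 = - \frac{458114}{3} - 2361580 = - \frac{7542854}{3}$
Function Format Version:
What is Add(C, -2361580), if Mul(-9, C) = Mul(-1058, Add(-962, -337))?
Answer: Rational(-7542854, 3) ≈ -2.5143e+6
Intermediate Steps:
C = Rational(-458114, 3) (C = Mul(Rational(-1, 9), Mul(-1058, Add(-962, -337))) = Mul(Rational(-1, 9), Mul(-1058, -1299)) = Mul(Rational(-1, 9), 1374342) = Rational(-458114, 3) ≈ -1.5270e+5)
Add(C, -2361580) = Add(Rational(-458114, 3), -2361580) = Rational(-7542854, 3)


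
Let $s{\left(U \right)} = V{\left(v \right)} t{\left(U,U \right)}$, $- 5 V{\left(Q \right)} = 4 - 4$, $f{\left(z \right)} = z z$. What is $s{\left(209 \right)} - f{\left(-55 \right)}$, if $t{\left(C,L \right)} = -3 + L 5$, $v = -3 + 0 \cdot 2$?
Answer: $-3025$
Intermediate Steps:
$f{\left(z \right)} = z^{2}$
$v = -3$ ($v = -3 + 0 = -3$)
$V{\left(Q \right)} = 0$ ($V{\left(Q \right)} = - \frac{4 - 4}{5} = \left(- \frac{1}{5}\right) 0 = 0$)
$t{\left(C,L \right)} = -3 + 5 L$
$s{\left(U \right)} = 0$ ($s{\left(U \right)} = 0 \left(-3 + 5 U\right) = 0$)
$s{\left(209 \right)} - f{\left(-55 \right)} = 0 - \left(-55\right)^{2} = 0 - 3025 = -3025$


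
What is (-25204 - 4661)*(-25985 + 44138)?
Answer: -542139345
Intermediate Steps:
(-25204 - 4661)*(-25985 + 44138) = -29865*18153 = -542139345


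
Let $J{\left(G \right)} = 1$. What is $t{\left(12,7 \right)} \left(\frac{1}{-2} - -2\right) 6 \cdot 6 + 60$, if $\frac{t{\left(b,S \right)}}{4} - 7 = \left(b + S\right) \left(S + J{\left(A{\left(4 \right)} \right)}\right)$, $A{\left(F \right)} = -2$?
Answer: $34404$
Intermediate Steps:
$t{\left(b,S \right)} = 28 + 4 \left(1 + S\right) \left(S + b\right)$ ($t{\left(b,S \right)} = 28 + 4 \left(b + S\right) \left(S + 1\right) = 28 + 4 \left(S + b\right) \left(1 + S\right) = 28 + 4 \left(1 + S\right) \left(S + b\right)$)
$t{\left(12,7 \right)} \left(\frac{1}{-2} - -2\right) 6 \cdot 6 + 60 = \left(28 + 4 \cdot 7 + 4 \cdot 12 + 4 \cdot 7^{2} + 4 \cdot 7 \cdot 12\right) \left(\frac{1}{-2} - -2\right) 6 \cdot 6 + 60 = \left(28 + 28 + 48 + 4 \cdot 49 + 336\right) \left(- \frac{1}{2} + 2\right) 6 \cdot 6 + 60 = \left(28 + 28 + 48 + 196 + 336\right) \frac{3}{2} \cdot 6 \cdot 6 + 60 = 636 \cdot 9 \cdot 6 + 60 = 636 \cdot 54 + 60 = 34344 + 60 = 34404$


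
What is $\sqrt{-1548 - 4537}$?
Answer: $i \sqrt{6085} \approx 78.006 i$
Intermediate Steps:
$\sqrt{-1548 - 4537} = \sqrt{-6085} = i \sqrt{6085}$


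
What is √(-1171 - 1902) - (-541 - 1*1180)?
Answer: 1721 + I*√3073 ≈ 1721.0 + 55.435*I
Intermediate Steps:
√(-1171 - 1902) - (-541 - 1*1180) = √(-3073) - (-541 - 1180) = I*√3073 - 1*(-1721) = I*√3073 + 1721 = 1721 + I*√3073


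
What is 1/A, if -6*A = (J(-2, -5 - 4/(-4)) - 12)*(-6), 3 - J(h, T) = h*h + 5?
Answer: -1/18 ≈ -0.055556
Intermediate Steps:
J(h, T) = -2 - h**2 (J(h, T) = 3 - (h*h + 5) = 3 - (h**2 + 5) = 3 - (5 + h**2) = 3 + (-5 - h**2) = -2 - h**2)
A = -18 (A = -((-2 - 1*(-2)**2) - 12)*(-6)/6 = -((-2 - 1*4) - 12)*(-6)/6 = -((-2 - 4) - 12)*(-6)/6 = -(-6 - 12)*(-6)/6 = -(-3)*(-6) = -1/6*108 = -18)
1/A = 1/(-18) = -1/18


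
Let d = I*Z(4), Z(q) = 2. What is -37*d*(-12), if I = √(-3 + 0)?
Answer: 888*I*√3 ≈ 1538.1*I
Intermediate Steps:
I = I*√3 (I = √(-3) = I*√3 ≈ 1.732*I)
d = 2*I*√3 (d = (I*√3)*2 = 2*I*√3 ≈ 3.4641*I)
-37*d*(-12) = -74*I*√3*(-12) = 888*I*√3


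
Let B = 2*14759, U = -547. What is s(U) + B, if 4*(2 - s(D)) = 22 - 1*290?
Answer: 29587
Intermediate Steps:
s(D) = 69 (s(D) = 2 - (22 - 1*290)/4 = 2 - (22 - 290)/4 = 2 - ¼*(-268) = 2 + 67 = 69)
B = 29518
s(U) + B = 69 + 29518 = 29587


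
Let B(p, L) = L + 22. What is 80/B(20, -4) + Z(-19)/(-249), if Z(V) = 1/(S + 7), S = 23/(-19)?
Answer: 365143/82170 ≈ 4.4437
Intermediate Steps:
S = -23/19 (S = 23*(-1/19) = -23/19 ≈ -1.2105)
B(p, L) = 22 + L
Z(V) = 19/110 (Z(V) = 1/(-23/19 + 7) = 1/(110/19) = 19/110)
80/B(20, -4) + Z(-19)/(-249) = 80/(22 - 4) + (19/110)/(-249) = 80/18 + (19/110)*(-1/249) = 80*(1/18) - 19/27390 = 40/9 - 19/27390 = 365143/82170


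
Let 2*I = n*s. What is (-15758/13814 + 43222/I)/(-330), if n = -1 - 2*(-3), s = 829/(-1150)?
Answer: 137332334531/1889547990 ≈ 72.680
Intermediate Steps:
s = -829/1150 (s = 829*(-1/1150) = -829/1150 ≈ -0.72087)
n = 5 (n = -1 + 6 = 5)
I = -829/460 (I = (5*(-829/1150))/2 = (½)*(-829/230) = -829/460 ≈ -1.8022)
(-15758/13814 + 43222/I)/(-330) = (-15758/13814 + 43222/(-829/460))/(-330) = (-15758*1/13814 + 43222*(-460/829))*(-1/330) = (-7879/6907 - 19882120/829)*(-1/330) = -137332334531/5725903*(-1/330) = 137332334531/1889547990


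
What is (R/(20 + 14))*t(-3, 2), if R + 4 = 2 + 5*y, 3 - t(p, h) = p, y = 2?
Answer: 24/17 ≈ 1.4118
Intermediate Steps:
t(p, h) = 3 - p
R = 8 (R = -4 + (2 + 5*2) = -4 + (2 + 10) = -4 + 12 = 8)
(R/(20 + 14))*t(-3, 2) = (8/(20 + 14))*(3 - 1*(-3)) = (8/34)*(3 + 3) = (8*(1/34))*6 = (4/17)*6 = 24/17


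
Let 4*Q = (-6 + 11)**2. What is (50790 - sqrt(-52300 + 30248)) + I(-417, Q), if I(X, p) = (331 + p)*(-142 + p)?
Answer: 80133/16 - 2*I*sqrt(5513) ≈ 5008.3 - 148.5*I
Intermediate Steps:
Q = 25/4 (Q = (-6 + 11)**2/4 = (1/4)*5**2 = (1/4)*25 = 25/4 ≈ 6.2500)
I(X, p) = (-142 + p)*(331 + p)
(50790 - sqrt(-52300 + 30248)) + I(-417, Q) = (50790 - sqrt(-52300 + 30248)) + (-47002 + (25/4)**2 + 189*(25/4)) = (50790 - sqrt(-22052)) + (-47002 + 625/16 + 4725/4) = (50790 - 2*I*sqrt(5513)) - 732507/16 = 80133/16 - 2*I*sqrt(5513)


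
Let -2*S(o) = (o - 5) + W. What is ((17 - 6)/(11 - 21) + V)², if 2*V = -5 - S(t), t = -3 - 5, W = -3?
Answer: 1444/25 ≈ 57.760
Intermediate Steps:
t = -8
S(o) = 4 - o/2 (S(o) = -((o - 5) - 3)/2 = -((-5 + o) - 3)/2 = -(-8 + o)/2 = 4 - o/2)
V = -13/2 (V = (-5 - (4 - ½*(-8)))/2 = (-5 - (4 + 4))/2 = (-5 - 1*8)/2 = (-5 - 8)/2 = (½)*(-13) = -13/2 ≈ -6.5000)
((17 - 6)/(11 - 21) + V)² = ((17 - 6)/(11 - 21) - 13/2)² = (11/(-10) - 13/2)² = (11*(-⅒) - 13/2)² = (-11/10 - 13/2)² = (-38/5)² = 1444/25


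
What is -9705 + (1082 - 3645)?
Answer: -12268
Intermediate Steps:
-9705 + (1082 - 3645) = -9705 - 2563 = -12268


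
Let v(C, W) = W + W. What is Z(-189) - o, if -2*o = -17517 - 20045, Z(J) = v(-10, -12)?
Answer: -18805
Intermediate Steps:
v(C, W) = 2*W
Z(J) = -24 (Z(J) = 2*(-12) = -24)
o = 18781 (o = -(-17517 - 20045)/2 = -½*(-37562) = 18781)
Z(-189) - o = -24 - 1*18781 = -24 - 18781 = -18805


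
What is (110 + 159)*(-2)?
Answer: -538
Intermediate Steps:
(110 + 159)*(-2) = 269*(-2) = -538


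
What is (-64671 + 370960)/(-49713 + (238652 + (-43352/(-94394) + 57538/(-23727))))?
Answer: 342995659704291/211579856640107 ≈ 1.6211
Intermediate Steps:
(-64671 + 370960)/(-49713 + (238652 + (-43352/(-94394) + 57538/(-23727)))) = 306289/(-49713 + (238652 + (-43352*(-1/94394) + 57538*(-1/23727)))) = 306289/(-49713 + (238652 + (21676/47197 - 57538/23727))) = 306289/(-49713 + (238652 - 2201314534/1119843219)) = 306289/(-49713 + 267250622586254/1119843219) = 306289/(211579856640107/1119843219) = 306289*(1119843219/211579856640107) = 342995659704291/211579856640107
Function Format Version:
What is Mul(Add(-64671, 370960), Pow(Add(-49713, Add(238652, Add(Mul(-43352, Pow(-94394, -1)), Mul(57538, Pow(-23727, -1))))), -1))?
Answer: Rational(342995659704291, 211579856640107) ≈ 1.6211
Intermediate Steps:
Mul(Add(-64671, 370960), Pow(Add(-49713, Add(238652, Add(Mul(-43352, Pow(-94394, -1)), Mul(57538, Pow(-23727, -1))))), -1)) = Mul(306289, Pow(Add(-49713, Add(238652, Add(Mul(-43352, Rational(-1, 94394)), Mul(57538, Rational(-1, 23727))))), -1)) = Mul(306289, Pow(Add(-49713, Add(238652, Add(Rational(21676, 47197), Rational(-57538, 23727)))), -1)) = Mul(306289, Pow(Add(-49713, Add(238652, Rational(-2201314534, 1119843219))), -1)) = Mul(306289, Pow(Add(-49713, Rational(267250622586254, 1119843219)), -1)) = Mul(306289, Pow(Rational(211579856640107, 1119843219), -1)) = Mul(306289, Rational(1119843219, 211579856640107)) = Rational(342995659704291, 211579856640107)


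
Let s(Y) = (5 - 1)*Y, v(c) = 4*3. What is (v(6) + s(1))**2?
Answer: 256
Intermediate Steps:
v(c) = 12
s(Y) = 4*Y
(v(6) + s(1))**2 = (12 + 4*1)**2 = (12 + 4)**2 = 16**2 = 256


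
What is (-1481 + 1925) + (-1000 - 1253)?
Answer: -1809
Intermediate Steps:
(-1481 + 1925) + (-1000 - 1253) = 444 - 2253 = -1809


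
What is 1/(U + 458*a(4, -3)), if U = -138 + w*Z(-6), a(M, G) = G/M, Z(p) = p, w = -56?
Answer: -2/291 ≈ -0.0068729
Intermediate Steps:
U = 198 (U = -138 - 56*(-6) = -138 + 336 = 198)
1/(U + 458*a(4, -3)) = 1/(198 + 458*(-3/4)) = 1/(198 - 687/2) = 1/(-291/2) = -2/291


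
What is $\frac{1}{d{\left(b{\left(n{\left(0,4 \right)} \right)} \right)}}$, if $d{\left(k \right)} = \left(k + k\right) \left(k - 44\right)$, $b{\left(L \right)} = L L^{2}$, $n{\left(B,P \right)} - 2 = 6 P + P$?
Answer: $\frac{1}{1455624000} \approx 6.8699 \cdot 10^{-10}$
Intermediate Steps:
$n{\left(B,P \right)} = 2 + 7 P$ ($n{\left(B,P \right)} = 2 + \left(6 P + P\right) = 2 + 7 P$)
$b{\left(L \right)} = L^{3}$
$d{\left(k \right)} = 2 k \left(-44 + k\right)$
$\frac{1}{d{\left(b{\left(n{\left(0,4 \right)} \right)} \right)}} = \frac{1}{2 \left(2 + 7 \cdot 4\right)^{3} \left(-44 + \left(2 + 7 \cdot 4\right)^{3}\right)} = \frac{1}{2 \left(2 + 28\right)^{3} \left(-44 + \left(2 + 28\right)^{3}\right)} = \frac{1}{2 \cdot 30^{3} \left(-44 + 30^{3}\right)} = \frac{1}{2 \cdot 27000 \left(-44 + 27000\right)} = \frac{1}{2 \cdot 27000 \cdot 26956} = \frac{1}{1455624000}$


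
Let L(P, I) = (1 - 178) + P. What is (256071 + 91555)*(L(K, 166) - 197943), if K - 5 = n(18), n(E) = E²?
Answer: -68757294166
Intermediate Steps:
K = 329 (K = 5 + 18² = 5 + 324 = 329)
L(P, I) = -177 + P
(256071 + 91555)*(L(K, 166) - 197943) = (256071 + 91555)*((-177 + 329) - 197943) = 347626*(152 - 197943) = 347626*(-197791) = -68757294166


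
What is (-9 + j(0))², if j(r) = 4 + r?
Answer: 25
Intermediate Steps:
(-9 + j(0))² = (-9 + (4 + 0))² = (-9 + 4)² = (-5)² = 25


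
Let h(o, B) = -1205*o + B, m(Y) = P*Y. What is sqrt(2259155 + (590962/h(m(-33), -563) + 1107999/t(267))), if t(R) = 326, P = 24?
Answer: 5*sqrt(8749961128332442824078)/310937822 ≈ 1504.2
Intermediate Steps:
m(Y) = 24*Y
h(o, B) = B - 1205*o
sqrt(2259155 + (590962/h(m(-33), -563) + 1107999/t(267))) = sqrt(2259155 + (590962/(-563 - 28920*(-33)) + 1107999/326)) = sqrt(2259155 + (590962/(-563 - 1205*(-792)) + 1107999*(1/326))) = sqrt(2259155 + (590962/(-563 + 954360) + 1107999/326)) = sqrt(2259155 + (590962/953797 + 1107999/326)) = sqrt(2259155 + 1056998775815/310937822) = sqrt(703513734036225/310937822) = 5*sqrt(8749961128332442824078)/310937822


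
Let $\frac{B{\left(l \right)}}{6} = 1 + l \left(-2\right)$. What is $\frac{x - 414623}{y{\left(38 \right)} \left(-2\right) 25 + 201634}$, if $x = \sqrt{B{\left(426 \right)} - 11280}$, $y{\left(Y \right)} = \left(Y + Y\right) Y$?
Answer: $- \frac{414623}{57234} + \frac{i \sqrt{16386}}{57234} \approx -7.2443 + 0.0022366 i$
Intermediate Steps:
$B{\left(l \right)} = 6 - 12 l$ ($B{\left(l \right)} = 6 \left(1 + l \left(-2\right)\right) = 6 \left(1 - 2 l\right) = 6 - 12 l$)
$y{\left(Y \right)} = 2 Y^{2}$ ($y{\left(Y \right)} = 2 Y Y = 2 Y^{2}$)
$x = i \sqrt{16386}$ ($x = \sqrt{\left(6 - 5112\right) - 11280} = \sqrt{-5106 - 11280} = \sqrt{-16386} = i \sqrt{16386} \approx 128.01 i$)
$\frac{x - 414623}{y{\left(38 \right)} \left(-2\right) 25 + 201634} = \frac{i \sqrt{16386} - 414623}{2 \cdot 38^{2} \left(-2\right) 25 + 201634} = \frac{-414623 + i \sqrt{16386}}{2 \cdot 1444 \left(-2\right) 25 + 201634} = \frac{-414623 + i \sqrt{16386}}{2888 \left(-2\right) 25 + 201634} = \frac{-414623 + i \sqrt{16386}}{\left(-5776\right) 25 + 201634} = \frac{-414623 + i \sqrt{16386}}{-144400 + 201634} = \frac{-414623 + i \sqrt{16386}}{57234} = \left(-414623 + i \sqrt{16386}\right) \frac{1}{57234} = - \frac{414623}{57234} + \frac{i \sqrt{16386}}{57234}$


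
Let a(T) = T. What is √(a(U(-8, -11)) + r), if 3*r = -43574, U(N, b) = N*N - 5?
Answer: I*√130191/3 ≈ 120.27*I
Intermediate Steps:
U(N, b) = -5 + N² (U(N, b) = N² - 5 = -5 + N²)
r = -43574/3 (r = (⅓)*(-43574) = -43574/3 ≈ -14525.)
√(a(U(-8, -11)) + r) = √((-5 + (-8)²) - 43574/3) = √((-5 + 64) - 43574/3) = √(59 - 43574/3) = √(-43397/3) = I*√130191/3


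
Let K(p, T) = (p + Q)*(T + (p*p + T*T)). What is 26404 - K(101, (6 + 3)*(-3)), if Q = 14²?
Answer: -3211787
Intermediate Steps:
Q = 196
K(p, T) = (196 + p)*(T + T² + p²) (K(p, T) = (p + 196)*(T + (p*p + T*T)) = (196 + p)*(T + (p² + T²)) = (196 + p)*(T + (T² + p²)) = (196 + p)*(T + T² + p²))
26404 - K(101, (6 + 3)*(-3)) = 26404 - (101³ + 196*((6 + 3)*(-3)) + 196*((6 + 3)*(-3))² + 196*101² + ((6 + 3)*(-3))*101 + 101*((6 + 3)*(-3))²) = 26404 - (1030301 + 196*(9*(-3)) + 196*(9*(-3))² + 196*10201 + (9*(-3))*101 + 101*(9*(-3))²) = 26404 - (1030301 + 196*(-27) + 196*(-27)² + 1999396 - 27*101 + 101*(-27)²) = 26404 - (1030301 - 5292 + 196*729 + 1999396 - 2727 + 101*729) = 26404 - (1030301 - 5292 + 142884 + 1999396 - 2727 + 73629) = 26404 - 1*3238191 = 26404 - 3238191 = -3211787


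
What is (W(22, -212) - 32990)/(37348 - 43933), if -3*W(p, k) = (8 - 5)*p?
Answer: 11004/2195 ≈ 5.0132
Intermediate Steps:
W(p, k) = -p (W(p, k) = -(8 - 5)*p/3 = -p)
(W(22, -212) - 32990)/(37348 - 43933) = (-1*22 - 32990)/(37348 - 43933) = (-22 - 32990)/(-6585) = -33012*(-1/6585) = 11004/2195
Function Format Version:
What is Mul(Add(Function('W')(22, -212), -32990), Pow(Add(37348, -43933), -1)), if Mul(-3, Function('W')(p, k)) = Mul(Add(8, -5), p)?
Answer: Rational(11004, 2195) ≈ 5.0132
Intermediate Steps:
Function('W')(p, k) = Mul(-1, p) (Function('W')(p, k) = Mul(Rational(-1, 3), Mul(Add(8, -5), p)) = Mul(Rational(-1, 3), Mul(3, p)) = Mul(-1, p))
Mul(Add(Function('W')(22, -212), -32990), Pow(Add(37348, -43933), -1)) = Mul(Add(Mul(-1, 22), -32990), Pow(Add(37348, -43933), -1)) = Mul(Add(-22, -32990), Pow(-6585, -1)) = Mul(-33012, Rational(-1, 6585)) = Rational(11004, 2195)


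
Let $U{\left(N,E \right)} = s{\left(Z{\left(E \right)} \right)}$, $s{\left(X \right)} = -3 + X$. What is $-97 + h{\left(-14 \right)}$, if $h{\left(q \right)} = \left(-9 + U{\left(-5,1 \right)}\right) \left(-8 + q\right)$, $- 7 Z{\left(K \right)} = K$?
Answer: $\frac{1191}{7} \approx 170.14$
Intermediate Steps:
$Z{\left(K \right)} = - \frac{K}{7}$
$U{\left(N,E \right)} = -3 - \frac{E}{7}$
$h{\left(q \right)} = \frac{680}{7} - \frac{85 q}{7}$ ($h{\left(q \right)} = \left(-9 - \frac{22}{7}\right) \left(-8 + q\right) = - \frac{85 \left(-8 + q\right)}{7} = \frac{680}{7} - \frac{85 q}{7}$)
$-97 + h{\left(-14 \right)} = -97 + \left(\frac{680}{7} - -170\right) = -97 + \left(\frac{680}{7} + 170\right) = -97 + \frac{1870}{7} = \frac{1191}{7}$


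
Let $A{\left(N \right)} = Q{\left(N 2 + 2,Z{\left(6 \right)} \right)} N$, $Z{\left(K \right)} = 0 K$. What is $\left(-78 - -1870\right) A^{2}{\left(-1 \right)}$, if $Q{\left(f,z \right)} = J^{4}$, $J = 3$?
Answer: $11757312$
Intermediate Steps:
$Z{\left(K \right)} = 0$
$Q{\left(f,z \right)} = 81$ ($Q{\left(f,z \right)} = 3^{4} = 81$)
$A{\left(N \right)} = 81 N$
$\left(-78 - -1870\right) A^{2}{\left(-1 \right)} = \left(-78 - -1870\right) \left(81 \left(-1\right)\right)^{2} = \left(-78 + 1870\right) \left(-81\right)^{2} = 1792 \cdot 6561 = 11757312$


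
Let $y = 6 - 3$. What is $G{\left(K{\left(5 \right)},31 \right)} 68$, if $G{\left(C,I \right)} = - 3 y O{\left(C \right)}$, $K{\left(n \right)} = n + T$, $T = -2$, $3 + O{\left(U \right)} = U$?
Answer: $0$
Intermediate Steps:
$O{\left(U \right)} = -3 + U$
$y = 3$
$K{\left(n \right)} = -2 + n$ ($K{\left(n \right)} = n - 2 = -2 + n$)
$G{\left(C,I \right)} = 27 - 9 C$ ($G{\left(C,I \right)} = \left(-3\right) 3 \left(-3 + C\right) = - 9 \left(-3 + C\right) = 27 - 9 C$)
$G{\left(K{\left(5 \right)},31 \right)} 68 = \left(27 - 9 \left(-2 + 5\right)\right) 68 = \left(27 - 27\right) 68 = 0 \cdot 68 = 0$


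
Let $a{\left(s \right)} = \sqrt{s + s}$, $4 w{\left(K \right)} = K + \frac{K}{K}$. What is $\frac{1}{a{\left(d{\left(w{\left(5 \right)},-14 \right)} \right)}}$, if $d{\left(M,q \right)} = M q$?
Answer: $- \frac{i \sqrt{42}}{42} \approx - 0.1543 i$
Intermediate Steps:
$w{\left(K \right)} = \frac{1}{4} + \frac{K}{4}$ ($w{\left(K \right)} = \frac{K + \frac{K}{K}}{4} = \frac{K + 1}{4} = \frac{1 + K}{4} = \frac{1}{4} + \frac{K}{4}$)
$a{\left(s \right)} = \sqrt{2} \sqrt{s}$ ($a{\left(s \right)} = \sqrt{2 s} = \sqrt{2} \sqrt{s}$)
$\frac{1}{a{\left(d{\left(w{\left(5 \right)},-14 \right)} \right)}} = \frac{1}{\sqrt{2} \sqrt{\left(\frac{1}{4} + \frac{1}{4} \cdot 5\right) \left(-14\right)}} = \frac{1}{\sqrt{2} \sqrt{\left(\frac{1}{4} + \frac{5}{4}\right) \left(-14\right)}} = \frac{1}{\sqrt{2} \sqrt{\frac{3}{2} \left(-14\right)}} = \frac{1}{\sqrt{2} \sqrt{-21}} = \frac{1}{\sqrt{2} i \sqrt{21}} = \frac{1}{i \sqrt{42}} = - \frac{i \sqrt{42}}{42}$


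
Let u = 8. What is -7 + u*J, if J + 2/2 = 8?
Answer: 49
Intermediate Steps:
J = 7 (J = -1 + 8 = 7)
-7 + u*J = -7 + 8*7 = -7 + 56 = 49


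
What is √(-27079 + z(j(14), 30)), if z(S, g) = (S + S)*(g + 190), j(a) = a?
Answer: I*√20919 ≈ 144.63*I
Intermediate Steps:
z(S, g) = 2*S*(190 + g) (z(S, g) = (2*S)*(190 + g) = 2*S*(190 + g))
√(-27079 + z(j(14), 30)) = √(-27079 + 2*14*(190 + 30)) = √(-27079 + 2*14*220) = √(-27079 + 6160) = √(-20919) = I*√20919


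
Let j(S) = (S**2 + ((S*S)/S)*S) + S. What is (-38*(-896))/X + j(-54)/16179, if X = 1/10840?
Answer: 1990450167686/5393 ≈ 3.6908e+8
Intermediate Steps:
j(S) = S + 2*S**2 (j(S) = (S**2 + (S**2/S)*S) + S = (S**2 + S*S) + S = (S**2 + S**2) + S = 2*S**2 + S = S + 2*S**2)
X = 1/10840 ≈ 9.2251e-5
(-38*(-896))/X + j(-54)/16179 = (-38*(-896))/(1/10840) - 54*(1 + 2*(-54))/16179 = 34048*10840 - 54*(1 - 108)*(1/16179) = 369080320 - 54*(-107)*(1/16179) = 369080320 + 5778*(1/16179) = 369080320 + 1926/5393 = 1990450167686/5393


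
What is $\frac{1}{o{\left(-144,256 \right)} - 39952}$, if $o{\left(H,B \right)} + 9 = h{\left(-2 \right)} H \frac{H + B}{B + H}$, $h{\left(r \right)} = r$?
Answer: $- \frac{1}{39673} \approx -2.5206 \cdot 10^{-5}$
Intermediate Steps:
$o{\left(H,B \right)} = -9 - 2 H$ ($o{\left(H,B \right)} = -9 + - 2 H \frac{H + B}{B + H} = -9 + - 2 H \frac{B + H}{B + H} = -9 + - 2 H 1 = -9 - 2 H$)
$\frac{1}{o{\left(-144,256 \right)} - 39952} = \frac{1}{\left(-9 - -288\right) - 39952} = \frac{1}{\left(-9 + 288\right) - 39952} = \frac{1}{279 - 39952} = \frac{1}{-39673} = - \frac{1}{39673}$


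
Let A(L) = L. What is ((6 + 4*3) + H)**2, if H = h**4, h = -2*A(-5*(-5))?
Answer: 39062725000324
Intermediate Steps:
h = -50 (h = -(-10)*(-5) = -2*25 = -50)
H = 6250000 (H = (-50)**4 = 6250000)
((6 + 4*3) + H)**2 = ((6 + 4*3) + 6250000)**2 = ((6 + 12) + 6250000)**2 = (18 + 6250000)**2 = 6250018**2 = 39062725000324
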